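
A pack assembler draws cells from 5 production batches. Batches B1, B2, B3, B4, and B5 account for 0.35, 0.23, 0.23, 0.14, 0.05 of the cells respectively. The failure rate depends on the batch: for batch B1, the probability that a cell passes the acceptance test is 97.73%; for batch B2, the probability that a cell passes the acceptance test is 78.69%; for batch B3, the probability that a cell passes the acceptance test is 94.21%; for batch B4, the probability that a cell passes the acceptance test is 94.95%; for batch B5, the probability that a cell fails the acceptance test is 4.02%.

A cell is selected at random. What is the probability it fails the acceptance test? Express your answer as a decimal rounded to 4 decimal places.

P(F|B1) = 1 − 0.9773 = 0.0227.
P(F|B2) = 1 − 0.7869 = 0.2131.
P(F|B3) = 1 − 0.9421 = 0.0579.
P(F|B4) = 1 − 0.9495 = 0.0505.
P(F) = P(F|B1)·P(B1) + P(F|B2)·P(B2) + P(F|B3)·P(B3) + P(F|B4)·P(B4) + P(F|B5)·P(B5)
      = 0.0227·0.35 + 0.2131·0.23 + 0.0579·0.23 + 0.0505·0.14 + 0.0402·0.05
      = 0.007945 + 0.049013 + 0.013317 + 0.00707 + 0.00201 = 0.079355

0.0794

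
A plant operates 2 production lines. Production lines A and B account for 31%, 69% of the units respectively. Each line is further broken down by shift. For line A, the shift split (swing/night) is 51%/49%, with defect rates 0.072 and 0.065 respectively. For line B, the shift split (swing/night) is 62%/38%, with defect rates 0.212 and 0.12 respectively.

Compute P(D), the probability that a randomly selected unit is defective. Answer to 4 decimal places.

0.1434

P(D|A) = 0.51·0.072 + 0.49·0.065 = 0.03672 + 0.03185 = 0.06857
P(D|B) = 0.62·0.212 + 0.38·0.12 = 0.13144 + 0.0456 = 0.17704
By total probability over the outer partition,
P(D) = 0.31·0.06857 + 0.69·0.17704
      = 0.0212567 + 0.1221576 = 0.1434143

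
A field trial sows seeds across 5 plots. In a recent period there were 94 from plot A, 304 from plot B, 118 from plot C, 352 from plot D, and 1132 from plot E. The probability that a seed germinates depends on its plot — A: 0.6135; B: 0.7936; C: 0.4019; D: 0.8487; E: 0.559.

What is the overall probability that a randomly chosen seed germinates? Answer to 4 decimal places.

Total: 94 + 304 + 118 + 352 + 1132 = 2000.
P(A) = 94/2000 = 0.047. P(B) = 304/2000 = 0.152. P(C) = 118/2000 = 0.059. P(D) = 352/2000 = 0.176. P(E) = 1132/2000 = 0.566.
Summing over the partition,
P(G) = P(G|A)·P(A) + P(G|B)·P(B) + P(G|C)·P(C) + P(G|D)·P(D) + P(G|E)·P(E)
      = 0.6135·0.047 + 0.7936·0.152 + 0.4019·0.059 + 0.8487·0.176 + 0.559·0.566
      = 0.0288345 + 0.1206272 + 0.0237121 + 0.1493712 + 0.316394 = 0.638939

0.6389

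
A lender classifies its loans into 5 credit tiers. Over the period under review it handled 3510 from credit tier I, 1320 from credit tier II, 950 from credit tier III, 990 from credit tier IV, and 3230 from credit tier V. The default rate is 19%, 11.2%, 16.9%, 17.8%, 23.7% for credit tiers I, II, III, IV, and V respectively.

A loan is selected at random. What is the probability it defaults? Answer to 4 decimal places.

P(D) ≈ 0.1917

Total: 3510 + 1320 + 950 + 990 + 3230 = 10000.
P(I) = 3510/10000 = 0.351. P(II) = 1320/10000 = 0.132. P(III) = 950/10000 = 0.095. P(IV) = 990/10000 = 0.099. P(V) = 3230/10000 = 0.323.
By the law of total probability,
P(D) = P(D|I)·P(I) + P(D|II)·P(II) + P(D|III)·P(III) + P(D|IV)·P(IV) + P(D|V)·P(V)
      = 0.19·0.351 + 0.112·0.132 + 0.169·0.095 + 0.178·0.099 + 0.237·0.323
      = 0.06669 + 0.014784 + 0.016055 + 0.017622 + 0.076551 = 0.191702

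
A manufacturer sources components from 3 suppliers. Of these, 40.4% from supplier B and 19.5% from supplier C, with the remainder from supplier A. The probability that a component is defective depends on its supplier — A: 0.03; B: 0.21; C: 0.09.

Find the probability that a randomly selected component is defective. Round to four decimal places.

P(A) = 1 − (0.404 + 0.195) = 0.401.
P(D) = P(D|A)·P(A) + P(D|B)·P(B) + P(D|C)·P(C)
      = 0.03·0.401 + 0.21·0.404 + 0.09·0.195
      = 0.01203 + 0.08484 + 0.01755 = 0.11442

P(D) ≈ 0.1144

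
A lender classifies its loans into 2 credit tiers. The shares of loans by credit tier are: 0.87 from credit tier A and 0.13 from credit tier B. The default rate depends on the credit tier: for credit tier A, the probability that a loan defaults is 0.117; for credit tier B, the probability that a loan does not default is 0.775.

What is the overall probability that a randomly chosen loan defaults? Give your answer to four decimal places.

P(D|B) = 1 − 0.775 = 0.225.
P(D) = P(D|A)·P(A) + P(D|B)·P(B)
      = 0.117·0.87 + 0.225·0.13
      = 0.10179 + 0.02925 = 0.13104

0.1310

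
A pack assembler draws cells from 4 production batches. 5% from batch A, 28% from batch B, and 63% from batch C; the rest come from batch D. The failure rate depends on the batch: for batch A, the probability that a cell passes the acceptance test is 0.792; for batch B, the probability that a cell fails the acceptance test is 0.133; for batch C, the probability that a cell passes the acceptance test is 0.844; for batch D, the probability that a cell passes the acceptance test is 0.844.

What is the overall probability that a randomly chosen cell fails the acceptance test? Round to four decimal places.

P(D) = 1 − (0.05 + 0.28 + 0.63) = 0.04.
P(F|A) = 1 − 0.792 = 0.208.
P(F|C) = 1 − 0.844 = 0.156.
P(F|D) = 1 − 0.844 = 0.156.
P(F) = P(F|A)·P(A) + P(F|B)·P(B) + P(F|C)·P(C) + P(F|D)·P(D)
      = 0.208·0.05 + 0.133·0.28 + 0.156·0.63 + 0.156·0.04
      = 0.0104 + 0.03724 + 0.09828 + 0.00624 = 0.15216

0.1522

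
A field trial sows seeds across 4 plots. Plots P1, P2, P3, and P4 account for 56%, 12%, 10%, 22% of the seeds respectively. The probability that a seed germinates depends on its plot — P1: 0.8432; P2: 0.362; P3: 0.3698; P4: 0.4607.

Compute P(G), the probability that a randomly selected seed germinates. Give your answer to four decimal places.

Using total probability over the partition,
P(G) = P(G|P1)·P(P1) + P(G|P2)·P(P2) + P(G|P3)·P(P3) + P(G|P4)·P(P4)
      = 0.8432·0.56 + 0.362·0.12 + 0.3698·0.1 + 0.4607·0.22
      = 0.472192 + 0.04344 + 0.03698 + 0.101354 = 0.653966

0.6540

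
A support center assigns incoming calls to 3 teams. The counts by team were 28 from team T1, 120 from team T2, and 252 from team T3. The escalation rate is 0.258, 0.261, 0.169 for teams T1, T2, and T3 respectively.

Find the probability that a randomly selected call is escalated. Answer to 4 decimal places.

P(E) ≈ 0.2028

Total: 28 + 120 + 252 = 400.
P(T1) = 28/400 = 0.07. P(T2) = 120/400 = 0.3. P(T3) = 252/400 = 0.63.
P(E) = P(E|T1)·P(T1) + P(E|T2)·P(T2) + P(E|T3)·P(T3)
      = 0.258·0.07 + 0.261·0.3 + 0.169·0.63
      = 0.01806 + 0.0783 + 0.10647 = 0.20283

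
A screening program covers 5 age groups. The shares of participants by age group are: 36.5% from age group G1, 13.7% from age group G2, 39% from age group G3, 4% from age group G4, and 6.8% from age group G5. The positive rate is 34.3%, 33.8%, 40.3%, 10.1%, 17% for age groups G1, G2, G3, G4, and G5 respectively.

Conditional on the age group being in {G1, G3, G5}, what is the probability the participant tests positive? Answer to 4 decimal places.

P(T|S) ≈ 0.3571

Let S = {G1, G3, G5}.
P(S) = 0.365 + 0.39 + 0.068 = 0.823.
P(T ∩ S) = 0.343·0.365 + 0.403·0.39 + 0.17·0.068 = 0.125195 + 0.15717 + 0.01156 = 0.293925.
P(T | S) = 0.293925 / 0.823 = 0.357139…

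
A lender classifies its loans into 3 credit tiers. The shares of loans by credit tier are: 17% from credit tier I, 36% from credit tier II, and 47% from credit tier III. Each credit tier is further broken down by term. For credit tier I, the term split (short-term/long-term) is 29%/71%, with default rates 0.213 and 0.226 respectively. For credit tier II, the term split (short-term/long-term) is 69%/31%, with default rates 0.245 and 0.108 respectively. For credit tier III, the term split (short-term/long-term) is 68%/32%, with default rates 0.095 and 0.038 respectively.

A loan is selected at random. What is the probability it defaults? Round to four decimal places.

0.1468

P(D|I) = 0.29·0.213 + 0.71·0.226 = 0.06177 + 0.16046 = 0.22223
P(D|II) = 0.69·0.245 + 0.31·0.108 = 0.16905 + 0.03348 = 0.20253
P(D|III) = 0.68·0.095 + 0.32·0.038 = 0.0646 + 0.01216 = 0.07676
Then overall,
P(D) = 0.17·0.22223 + 0.36·0.20253 + 0.47·0.07676
      = 0.0377791 + 0.0729108 + 0.0360772 = 0.1467671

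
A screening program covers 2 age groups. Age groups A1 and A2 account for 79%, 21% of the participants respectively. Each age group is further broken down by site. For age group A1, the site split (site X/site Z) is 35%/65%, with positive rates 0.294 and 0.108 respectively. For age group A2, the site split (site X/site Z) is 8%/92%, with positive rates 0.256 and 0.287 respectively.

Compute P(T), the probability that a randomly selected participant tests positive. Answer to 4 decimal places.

0.1965

P(T|A1) = 0.35·0.294 + 0.65·0.108 = 0.1029 + 0.0702 = 0.1731
P(T|A2) = 0.08·0.256 + 0.92·0.287 = 0.02048 + 0.26404 = 0.28452
By total probability over the outer partition,
P(T) = 0.79·0.1731 + 0.21·0.28452
      = 0.136749 + 0.0597492 = 0.1964982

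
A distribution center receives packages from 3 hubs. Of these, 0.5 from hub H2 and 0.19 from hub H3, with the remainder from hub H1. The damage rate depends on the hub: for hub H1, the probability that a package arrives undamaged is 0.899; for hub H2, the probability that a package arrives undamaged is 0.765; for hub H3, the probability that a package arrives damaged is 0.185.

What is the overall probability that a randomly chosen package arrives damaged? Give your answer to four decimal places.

P(H1) = 1 − (0.5 + 0.19) = 0.31.
P(D|H1) = 1 − 0.899 = 0.101.
P(D|H2) = 1 − 0.765 = 0.235.
P(D) = P(D|H1)·P(H1) + P(D|H2)·P(H2) + P(D|H3)·P(H3)
      = 0.101·0.31 + 0.235·0.5 + 0.185·0.19
      = 0.03131 + 0.1175 + 0.03515 = 0.18396

P(D) ≈ 0.1840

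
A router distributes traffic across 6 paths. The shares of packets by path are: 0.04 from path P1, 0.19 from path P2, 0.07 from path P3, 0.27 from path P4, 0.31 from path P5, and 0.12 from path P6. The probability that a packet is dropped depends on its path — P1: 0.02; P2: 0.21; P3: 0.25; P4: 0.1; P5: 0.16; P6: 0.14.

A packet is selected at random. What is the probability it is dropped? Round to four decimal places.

By the law of total probability,
P(L) = P(L|P1)·P(P1) + P(L|P2)·P(P2) + P(L|P3)·P(P3) + P(L|P4)·P(P4) + P(L|P5)·P(P5) + P(L|P6)·P(P6)
      = 0.02·0.04 + 0.21·0.19 + 0.25·0.07 + 0.1·0.27 + 0.16·0.31 + 0.14·0.12
      = 0.0008 + 0.0399 + 0.0175 + 0.027 + 0.0496 + 0.0168 = 0.1516

P(L) ≈ 0.1516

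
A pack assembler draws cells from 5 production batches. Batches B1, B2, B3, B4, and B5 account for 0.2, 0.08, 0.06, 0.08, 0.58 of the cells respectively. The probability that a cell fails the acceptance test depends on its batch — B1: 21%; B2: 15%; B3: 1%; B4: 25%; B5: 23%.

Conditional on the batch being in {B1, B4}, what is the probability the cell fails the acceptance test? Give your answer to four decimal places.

0.2214

Let S = {B1, B4}.
P(S) = 0.2 + 0.08 = 0.28.
P(F ∩ S) = 0.21·0.2 + 0.25·0.08 = 0.042 + 0.02 = 0.062.
P(F | S) = 0.062 / 0.28 = 0.221429…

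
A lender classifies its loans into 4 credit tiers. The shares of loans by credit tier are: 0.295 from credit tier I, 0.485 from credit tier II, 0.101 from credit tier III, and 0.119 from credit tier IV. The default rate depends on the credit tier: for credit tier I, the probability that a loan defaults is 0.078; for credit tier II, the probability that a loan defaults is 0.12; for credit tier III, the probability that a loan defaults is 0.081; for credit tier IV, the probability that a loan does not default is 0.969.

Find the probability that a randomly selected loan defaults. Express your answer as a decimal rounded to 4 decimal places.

P(D) ≈ 0.0931

P(D|IV) = 1 − 0.969 = 0.031.
P(D) = P(D|I)·P(I) + P(D|II)·P(II) + P(D|III)·P(III) + P(D|IV)·P(IV)
      = 0.078·0.295 + 0.12·0.485 + 0.081·0.101 + 0.031·0.119
      = 0.02301 + 0.0582 + 0.008181 + 0.003689 = 0.09308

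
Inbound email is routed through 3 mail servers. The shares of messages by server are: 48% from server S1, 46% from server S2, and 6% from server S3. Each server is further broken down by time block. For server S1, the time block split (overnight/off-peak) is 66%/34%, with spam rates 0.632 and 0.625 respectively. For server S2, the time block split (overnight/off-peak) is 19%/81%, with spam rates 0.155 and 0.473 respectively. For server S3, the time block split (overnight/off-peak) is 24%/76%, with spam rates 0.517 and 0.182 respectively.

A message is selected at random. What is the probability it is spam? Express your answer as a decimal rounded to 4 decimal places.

P(S|S1) = 0.66·0.632 + 0.34·0.625 = 0.41712 + 0.2125 = 0.62962
P(S|S2) = 0.19·0.155 + 0.81·0.473 = 0.02945 + 0.38313 = 0.41258
P(S|S3) = 0.24·0.517 + 0.76·0.182 = 0.12408 + 0.13832 = 0.2624
By total probability over the outer partition,
P(S) = 0.48·0.62962 + 0.46·0.41258 + 0.06·0.2624
      = 0.3022176 + 0.1897868 + 0.015744 = 0.5077484

0.5077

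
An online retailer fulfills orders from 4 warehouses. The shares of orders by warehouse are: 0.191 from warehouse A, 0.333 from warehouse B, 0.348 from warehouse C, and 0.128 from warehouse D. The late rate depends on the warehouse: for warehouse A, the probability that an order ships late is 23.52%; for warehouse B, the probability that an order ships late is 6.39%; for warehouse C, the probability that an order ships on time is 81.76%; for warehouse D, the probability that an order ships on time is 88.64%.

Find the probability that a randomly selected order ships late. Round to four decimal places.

P(L|C) = 1 − 0.8176 = 0.1824.
P(L|D) = 1 − 0.8864 = 0.1136.
Summing over the partition,
P(L) = P(L|A)·P(A) + P(L|B)·P(B) + P(L|C)·P(C) + P(L|D)·P(D)
      = 0.2352·0.191 + 0.0639·0.333 + 0.1824·0.348 + 0.1136·0.128
      = 0.0449232 + 0.0212787 + 0.0634752 + 0.0145408 = 0.1442179

P(L) ≈ 0.1442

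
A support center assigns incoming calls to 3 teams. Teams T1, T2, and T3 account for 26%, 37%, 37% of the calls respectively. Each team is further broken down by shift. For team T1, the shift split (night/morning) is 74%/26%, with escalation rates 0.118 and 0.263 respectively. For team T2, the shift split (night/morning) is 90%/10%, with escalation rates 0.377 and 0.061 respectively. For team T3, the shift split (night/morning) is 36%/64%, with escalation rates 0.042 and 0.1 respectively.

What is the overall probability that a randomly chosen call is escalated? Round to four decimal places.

P(E) ≈ 0.1976

P(E|T1) = 0.74·0.118 + 0.26·0.263 = 0.08732 + 0.06838 = 0.1557
P(E|T2) = 0.9·0.377 + 0.1·0.061 = 0.3393 + 0.0061 = 0.3454
P(E|T3) = 0.36·0.042 + 0.64·0.1 = 0.01512 + 0.064 = 0.07912
Then overall,
P(E) = 0.26·0.1557 + 0.37·0.3454 + 0.37·0.07912
      = 0.040482 + 0.127798 + 0.0292744 = 0.1975544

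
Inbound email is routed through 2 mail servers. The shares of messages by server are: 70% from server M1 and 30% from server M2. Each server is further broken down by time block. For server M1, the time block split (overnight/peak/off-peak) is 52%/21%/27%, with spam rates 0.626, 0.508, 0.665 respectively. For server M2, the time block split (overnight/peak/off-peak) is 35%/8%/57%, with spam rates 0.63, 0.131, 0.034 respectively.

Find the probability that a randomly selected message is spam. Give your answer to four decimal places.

P(S) ≈ 0.5033

P(S|M1) = 0.52·0.626 + 0.21·0.508 + 0.27·0.665 = 0.32552 + 0.10668 + 0.17955 = 0.61175
P(S|M2) = 0.35·0.63 + 0.08·0.131 + 0.57·0.034 = 0.2205 + 0.01048 + 0.01938 = 0.25036
Then overall,
P(S) = 0.7·0.61175 + 0.3·0.25036
      = 0.428225 + 0.075108 = 0.503333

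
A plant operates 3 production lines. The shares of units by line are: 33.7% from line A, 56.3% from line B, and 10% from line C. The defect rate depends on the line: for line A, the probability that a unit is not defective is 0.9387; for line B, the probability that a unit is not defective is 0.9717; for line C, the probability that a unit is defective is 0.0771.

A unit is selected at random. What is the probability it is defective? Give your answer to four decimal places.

P(D|A) = 1 − 0.9387 = 0.0613.
P(D|B) = 1 − 0.9717 = 0.0283.
P(D) = P(D|A)·P(A) + P(D|B)·P(B) + P(D|C)·P(C)
      = 0.0613·0.337 + 0.0283·0.563 + 0.0771·0.1
      = 0.0206581 + 0.0159329 + 0.00771 = 0.044301

0.0443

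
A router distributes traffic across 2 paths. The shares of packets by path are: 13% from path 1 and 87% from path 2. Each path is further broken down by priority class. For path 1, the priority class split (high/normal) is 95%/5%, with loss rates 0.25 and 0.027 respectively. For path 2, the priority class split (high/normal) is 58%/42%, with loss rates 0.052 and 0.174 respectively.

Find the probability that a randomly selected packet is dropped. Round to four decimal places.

0.1209

P(L|1) = 0.95·0.25 + 0.05·0.027 = 0.2375 + 0.00135 = 0.23885
P(L|2) = 0.58·0.052 + 0.42·0.174 = 0.03016 + 0.07308 = 0.10324
By total probability over the outer partition,
P(L) = 0.13·0.23885 + 0.87·0.10324
      = 0.0310505 + 0.0898188 = 0.1208693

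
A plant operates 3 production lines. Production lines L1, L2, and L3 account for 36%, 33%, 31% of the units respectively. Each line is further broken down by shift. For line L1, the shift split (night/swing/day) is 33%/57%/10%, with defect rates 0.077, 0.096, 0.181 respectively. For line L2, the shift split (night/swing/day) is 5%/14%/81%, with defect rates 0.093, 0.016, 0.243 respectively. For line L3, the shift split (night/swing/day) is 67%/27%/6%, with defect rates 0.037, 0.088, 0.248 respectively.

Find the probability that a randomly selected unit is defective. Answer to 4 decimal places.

P(D|L1) = 0.33·0.077 + 0.57·0.096 + 0.1·0.181 = 0.02541 + 0.05472 + 0.0181 = 0.09823
P(D|L2) = 0.05·0.093 + 0.14·0.016 + 0.81·0.243 = 0.00465 + 0.00224 + 0.19683 = 0.20372
P(D|L3) = 0.67·0.037 + 0.27·0.088 + 0.06·0.248 = 0.02479 + 0.02376 + 0.01488 = 0.06343
Then overall,
P(D) = 0.36·0.09823 + 0.33·0.20372 + 0.31·0.06343
      = 0.0353628 + 0.0672276 + 0.0196633 = 0.1222537

P(D) ≈ 0.1223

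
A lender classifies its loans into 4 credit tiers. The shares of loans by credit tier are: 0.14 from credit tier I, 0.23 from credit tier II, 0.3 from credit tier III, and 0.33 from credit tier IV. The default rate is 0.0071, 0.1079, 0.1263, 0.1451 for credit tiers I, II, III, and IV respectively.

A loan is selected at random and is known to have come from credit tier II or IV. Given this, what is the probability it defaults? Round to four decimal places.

P(D|S) ≈ 0.1298

Let S = {II, IV}.
P(S) = 0.23 + 0.33 = 0.56.
P(D ∩ S) = 0.1079·0.23 + 0.1451·0.33 = 0.024817 + 0.047883 = 0.0727.
P(D | S) = 0.0727 / 0.56 = 0.129821…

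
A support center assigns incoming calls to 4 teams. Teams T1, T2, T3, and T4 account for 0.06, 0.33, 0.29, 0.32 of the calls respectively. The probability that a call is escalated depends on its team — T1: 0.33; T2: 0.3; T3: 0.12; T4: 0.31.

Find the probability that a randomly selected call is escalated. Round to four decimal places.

Summing over the partition,
P(E) = P(E|T1)·P(T1) + P(E|T2)·P(T2) + P(E|T3)·P(T3) + P(E|T4)·P(T4)
      = 0.33·0.06 + 0.3·0.33 + 0.12·0.29 + 0.31·0.32
      = 0.0198 + 0.099 + 0.0348 + 0.0992 = 0.2528

0.2528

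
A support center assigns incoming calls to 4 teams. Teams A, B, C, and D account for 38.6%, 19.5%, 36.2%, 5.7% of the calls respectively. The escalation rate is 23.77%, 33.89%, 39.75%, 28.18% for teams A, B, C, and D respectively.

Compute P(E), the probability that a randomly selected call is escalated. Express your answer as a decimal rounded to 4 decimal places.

Summing over the partition,
P(E) = P(E|A)·P(A) + P(E|B)·P(B) + P(E|C)·P(C) + P(E|D)·P(D)
      = 0.2377·0.386 + 0.3389·0.195 + 0.3975·0.362 + 0.2818·0.057
      = 0.0917522 + 0.0660855 + 0.143895 + 0.0160626 = 0.3177953

P(E) ≈ 0.3178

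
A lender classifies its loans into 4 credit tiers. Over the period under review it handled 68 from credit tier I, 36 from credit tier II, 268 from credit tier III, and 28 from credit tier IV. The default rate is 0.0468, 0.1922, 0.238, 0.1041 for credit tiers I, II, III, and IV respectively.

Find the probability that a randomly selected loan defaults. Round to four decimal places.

P(D) ≈ 0.1920

Total: 68 + 36 + 268 + 28 = 400.
P(I) = 68/400 = 0.17. P(II) = 36/400 = 0.09. P(III) = 268/400 = 0.67. P(IV) = 28/400 = 0.07.
P(D) = P(D|I)·P(I) + P(D|II)·P(II) + P(D|III)·P(III) + P(D|IV)·P(IV)
      = 0.0468·0.17 + 0.1922·0.09 + 0.238·0.67 + 0.1041·0.07
      = 0.007956 + 0.017298 + 0.15946 + 0.007287 = 0.192001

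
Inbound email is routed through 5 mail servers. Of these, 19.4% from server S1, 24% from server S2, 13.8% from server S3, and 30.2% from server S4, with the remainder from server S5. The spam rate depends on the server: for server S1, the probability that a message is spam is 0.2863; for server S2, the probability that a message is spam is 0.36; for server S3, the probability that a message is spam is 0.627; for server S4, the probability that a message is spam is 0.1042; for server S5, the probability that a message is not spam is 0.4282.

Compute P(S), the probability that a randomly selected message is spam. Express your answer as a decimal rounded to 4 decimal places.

P(S5) = 1 − (0.194 + 0.24 + 0.138 + 0.302) = 0.126.
P(S|S5) = 1 − 0.4282 = 0.5718.
Using total probability over the partition,
P(S) = P(S|S1)·P(S1) + P(S|S2)·P(S2) + P(S|S3)·P(S3) + P(S|S4)·P(S4) + P(S|S5)·P(S5)
      = 0.2863·0.194 + 0.36·0.24 + 0.627·0.138 + 0.1042·0.302 + 0.5718·0.126
      = 0.0555422 + 0.0864 + 0.086526 + 0.0314684 + 0.0720468 = 0.3319834

0.3320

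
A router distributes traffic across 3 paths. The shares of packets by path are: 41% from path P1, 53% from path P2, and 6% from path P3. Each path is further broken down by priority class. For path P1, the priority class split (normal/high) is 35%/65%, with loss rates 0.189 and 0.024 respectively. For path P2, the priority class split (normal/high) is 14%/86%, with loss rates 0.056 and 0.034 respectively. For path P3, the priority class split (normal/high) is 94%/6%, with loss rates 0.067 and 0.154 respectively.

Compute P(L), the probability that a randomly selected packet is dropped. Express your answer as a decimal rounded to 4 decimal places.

0.0575

P(L|P1) = 0.35·0.189 + 0.65·0.024 = 0.06615 + 0.0156 = 0.08175
P(L|P2) = 0.14·0.056 + 0.86·0.034 = 0.00784 + 0.02924 = 0.03708
P(L|P3) = 0.94·0.067 + 0.06·0.154 = 0.06298 + 0.00924 = 0.07222
Then overall,
P(L) = 0.41·0.08175 + 0.53·0.03708 + 0.06·0.07222
      = 0.0335175 + 0.0196524 + 0.0043332 = 0.0575031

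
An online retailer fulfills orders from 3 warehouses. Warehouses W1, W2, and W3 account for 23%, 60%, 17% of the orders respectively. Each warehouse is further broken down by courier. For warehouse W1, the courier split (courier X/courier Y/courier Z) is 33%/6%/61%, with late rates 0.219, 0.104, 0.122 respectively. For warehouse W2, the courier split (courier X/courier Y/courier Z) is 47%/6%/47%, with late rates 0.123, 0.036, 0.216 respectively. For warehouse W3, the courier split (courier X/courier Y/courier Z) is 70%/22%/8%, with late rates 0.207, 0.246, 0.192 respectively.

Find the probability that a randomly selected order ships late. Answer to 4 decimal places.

0.1685

P(L|W1) = 0.33·0.219 + 0.06·0.104 + 0.61·0.122 = 0.07227 + 0.00624 + 0.07442 = 0.15293
P(L|W2) = 0.47·0.123 + 0.06·0.036 + 0.47·0.216 = 0.05781 + 0.00216 + 0.10152 = 0.16149
P(L|W3) = 0.7·0.207 + 0.22·0.246 + 0.08·0.192 = 0.1449 + 0.05412 + 0.01536 = 0.21438
Then overall,
P(L) = 0.23·0.15293 + 0.6·0.16149 + 0.17·0.21438
      = 0.0351739 + 0.096894 + 0.0364446 = 0.1685125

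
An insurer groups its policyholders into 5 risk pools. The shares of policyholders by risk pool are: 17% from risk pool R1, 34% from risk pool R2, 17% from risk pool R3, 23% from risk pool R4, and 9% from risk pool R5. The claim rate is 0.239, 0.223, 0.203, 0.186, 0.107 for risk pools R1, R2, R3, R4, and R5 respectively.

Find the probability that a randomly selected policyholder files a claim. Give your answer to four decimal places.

0.2034

By the law of total probability,
P(C) = P(C|R1)·P(R1) + P(C|R2)·P(R2) + P(C|R3)·P(R3) + P(C|R4)·P(R4) + P(C|R5)·P(R5)
      = 0.239·0.17 + 0.223·0.34 + 0.203·0.17 + 0.186·0.23 + 0.107·0.09
      = 0.04063 + 0.07582 + 0.03451 + 0.04278 + 0.00963 = 0.20337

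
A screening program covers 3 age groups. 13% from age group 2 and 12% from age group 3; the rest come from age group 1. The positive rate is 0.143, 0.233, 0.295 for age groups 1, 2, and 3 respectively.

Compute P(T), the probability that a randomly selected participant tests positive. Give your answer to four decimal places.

0.1729

P(1) = 1 − (0.13 + 0.12) = 0.75.
Using total probability over the partition,
P(T) = P(T|1)·P(1) + P(T|2)·P(2) + P(T|3)·P(3)
      = 0.143·0.75 + 0.233·0.13 + 0.295·0.12
      = 0.10725 + 0.03029 + 0.0354 = 0.17294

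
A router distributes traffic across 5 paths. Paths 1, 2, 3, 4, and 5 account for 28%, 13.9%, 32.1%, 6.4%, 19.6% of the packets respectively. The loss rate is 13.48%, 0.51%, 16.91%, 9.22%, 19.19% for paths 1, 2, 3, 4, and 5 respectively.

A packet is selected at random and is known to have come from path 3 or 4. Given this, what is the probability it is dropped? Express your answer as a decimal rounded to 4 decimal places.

Let S = {3, 4}.
P(S) = 0.321 + 0.064 = 0.385.
P(L ∩ S) = 0.1691·0.321 + 0.0922·0.064 = 0.0542811 + 0.0059008 = 0.0601819.
P(L | S) = 0.0601819 / 0.385 = 0.156317…

P(L|S) ≈ 0.1563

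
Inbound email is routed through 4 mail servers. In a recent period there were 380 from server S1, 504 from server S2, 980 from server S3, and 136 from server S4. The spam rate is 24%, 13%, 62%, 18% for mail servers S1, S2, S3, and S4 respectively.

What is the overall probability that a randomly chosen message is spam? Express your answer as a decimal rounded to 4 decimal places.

Total: 380 + 504 + 980 + 136 = 2000.
P(S1) = 380/2000 = 0.19. P(S2) = 504/2000 = 0.252. P(S3) = 980/2000 = 0.49. P(S4) = 136/2000 = 0.068.
P(S) = P(S|S1)·P(S1) + P(S|S2)·P(S2) + P(S|S3)·P(S3) + P(S|S4)·P(S4)
      = 0.24·0.19 + 0.13·0.252 + 0.62·0.49 + 0.18·0.068
      = 0.0456 + 0.03276 + 0.3038 + 0.01224 = 0.3944

P(S) ≈ 0.3944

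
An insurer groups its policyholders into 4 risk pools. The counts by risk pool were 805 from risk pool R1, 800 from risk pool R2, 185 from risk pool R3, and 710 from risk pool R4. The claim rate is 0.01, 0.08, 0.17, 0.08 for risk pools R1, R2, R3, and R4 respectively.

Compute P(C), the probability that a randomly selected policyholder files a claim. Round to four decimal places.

Total: 805 + 800 + 185 + 710 = 2500.
P(R1) = 805/2500 = 0.322. P(R2) = 800/2500 = 0.32. P(R3) = 185/2500 = 0.074. P(R4) = 710/2500 = 0.284.
P(C) = P(C|R1)·P(R1) + P(C|R2)·P(R2) + P(C|R3)·P(R3) + P(C|R4)·P(R4)
      = 0.01·0.322 + 0.08·0.32 + 0.17·0.074 + 0.08·0.284
      = 0.00322 + 0.0256 + 0.01258 + 0.02272 = 0.06412

P(C) ≈ 0.0641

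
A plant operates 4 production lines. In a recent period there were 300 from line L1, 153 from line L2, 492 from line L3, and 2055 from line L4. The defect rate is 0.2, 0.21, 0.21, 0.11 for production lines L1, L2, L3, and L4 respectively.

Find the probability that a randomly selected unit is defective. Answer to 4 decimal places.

P(D) ≈ 0.1405

Total: 300 + 153 + 492 + 2055 = 3000.
P(L1) = 300/3000 = 0.1. P(L2) = 153/3000 = 0.051. P(L3) = 492/3000 = 0.164. P(L4) = 2055/3000 = 0.685.
P(D) = P(D|L1)·P(L1) + P(D|L2)·P(L2) + P(D|L3)·P(L3) + P(D|L4)·P(L4)
      = 0.2·0.1 + 0.21·0.051 + 0.21·0.164 + 0.11·0.685
      = 0.02 + 0.01071 + 0.03444 + 0.07535 = 0.1405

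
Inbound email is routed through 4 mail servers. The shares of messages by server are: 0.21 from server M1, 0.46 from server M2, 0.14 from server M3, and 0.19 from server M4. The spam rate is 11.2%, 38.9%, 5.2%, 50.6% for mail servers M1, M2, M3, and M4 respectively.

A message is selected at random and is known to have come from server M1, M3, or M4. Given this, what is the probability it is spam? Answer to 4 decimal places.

Let J = {M1, M3, M4}.
P(J) = 0.21 + 0.14 + 0.19 = 0.54.
P(S ∩ J) = 0.112·0.21 + 0.052·0.14 + 0.506·0.19 = 0.02352 + 0.00728 + 0.09614 = 0.12694.
P(S | J) = 0.12694 / 0.54 = 0.235074…

P(S|J) ≈ 0.2351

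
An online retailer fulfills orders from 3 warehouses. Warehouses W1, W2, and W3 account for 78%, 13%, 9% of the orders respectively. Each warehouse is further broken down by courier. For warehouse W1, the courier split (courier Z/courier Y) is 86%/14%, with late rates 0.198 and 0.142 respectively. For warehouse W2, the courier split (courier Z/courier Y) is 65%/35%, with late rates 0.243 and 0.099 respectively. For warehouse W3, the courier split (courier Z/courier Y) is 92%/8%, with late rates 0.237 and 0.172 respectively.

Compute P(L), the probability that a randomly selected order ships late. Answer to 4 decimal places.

P(L|W1) = 0.86·0.198 + 0.14·0.142 = 0.17028 + 0.01988 = 0.19016
P(L|W2) = 0.65·0.243 + 0.35·0.099 = 0.15795 + 0.03465 = 0.1926
P(L|W3) = 0.92·0.237 + 0.08·0.172 = 0.21804 + 0.01376 = 0.2318
By total probability over the outer partition,
P(L) = 0.78·0.19016 + 0.13·0.1926 + 0.09·0.2318
      = 0.1483248 + 0.025038 + 0.020862 = 0.1942248

0.1942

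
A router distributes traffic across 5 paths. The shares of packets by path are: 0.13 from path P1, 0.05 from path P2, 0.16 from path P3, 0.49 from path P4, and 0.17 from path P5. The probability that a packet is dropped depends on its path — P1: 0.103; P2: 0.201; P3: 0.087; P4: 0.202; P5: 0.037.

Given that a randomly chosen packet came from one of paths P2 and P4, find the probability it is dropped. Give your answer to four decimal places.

0.2019

Let S = {P2, P4}.
P(S) = 0.05 + 0.49 = 0.54.
P(L ∩ S) = 0.201·0.05 + 0.202·0.49 = 0.01005 + 0.09898 = 0.10903.
P(L | S) = 0.10903 / 0.54 = 0.201907…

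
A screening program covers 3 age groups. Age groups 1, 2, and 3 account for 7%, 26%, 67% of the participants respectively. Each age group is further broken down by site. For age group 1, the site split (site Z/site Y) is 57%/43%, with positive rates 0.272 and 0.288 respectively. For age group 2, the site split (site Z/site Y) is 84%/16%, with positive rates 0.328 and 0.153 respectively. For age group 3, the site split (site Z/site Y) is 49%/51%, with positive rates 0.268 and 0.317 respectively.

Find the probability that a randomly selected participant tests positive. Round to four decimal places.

P(T|1) = 0.57·0.272 + 0.43·0.288 = 0.15504 + 0.12384 = 0.27888
P(T|2) = 0.84·0.328 + 0.16·0.153 = 0.27552 + 0.02448 = 0.3
P(T|3) = 0.49·0.268 + 0.51·0.317 = 0.13132 + 0.16167 = 0.29299
By total probability over the outer partition,
P(T) = 0.07·0.27888 + 0.26·0.3 + 0.67·0.29299
      = 0.0195216 + 0.078 + 0.1963033 = 0.2938249

P(T) ≈ 0.2938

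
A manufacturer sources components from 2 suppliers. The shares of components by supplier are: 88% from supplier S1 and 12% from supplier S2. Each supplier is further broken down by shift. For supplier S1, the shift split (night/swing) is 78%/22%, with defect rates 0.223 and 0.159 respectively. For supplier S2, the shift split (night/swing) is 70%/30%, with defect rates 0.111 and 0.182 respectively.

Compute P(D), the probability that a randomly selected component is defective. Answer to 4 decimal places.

P(D|S1) = 0.78·0.223 + 0.22·0.159 = 0.17394 + 0.03498 = 0.20892
P(D|S2) = 0.7·0.111 + 0.3·0.182 = 0.0777 + 0.0546 = 0.1323
By total probability over the outer partition,
P(D) = 0.88·0.20892 + 0.12·0.1323
      = 0.1838496 + 0.015876 = 0.1997256

P(D) ≈ 0.1997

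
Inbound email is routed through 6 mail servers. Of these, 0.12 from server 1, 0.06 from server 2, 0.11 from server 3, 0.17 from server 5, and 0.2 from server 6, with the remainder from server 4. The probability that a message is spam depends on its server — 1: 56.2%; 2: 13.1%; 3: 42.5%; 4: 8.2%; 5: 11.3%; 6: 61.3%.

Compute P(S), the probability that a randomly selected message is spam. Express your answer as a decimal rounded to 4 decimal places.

P(S) ≈ 0.2917

P(4) = 1 − (0.12 + 0.06 + 0.11 + 0.17 + 0.2) = 0.34.
Summing over the partition,
P(S) = P(S|1)·P(1) + P(S|2)·P(2) + P(S|3)·P(3) + P(S|4)·P(4) + P(S|5)·P(5) + P(S|6)·P(6)
      = 0.562·0.12 + 0.131·0.06 + 0.425·0.11 + 0.082·0.34 + 0.113·0.17 + 0.613·0.2
      = 0.06744 + 0.00786 + 0.04675 + 0.02788 + 0.01921 + 0.1226 = 0.29174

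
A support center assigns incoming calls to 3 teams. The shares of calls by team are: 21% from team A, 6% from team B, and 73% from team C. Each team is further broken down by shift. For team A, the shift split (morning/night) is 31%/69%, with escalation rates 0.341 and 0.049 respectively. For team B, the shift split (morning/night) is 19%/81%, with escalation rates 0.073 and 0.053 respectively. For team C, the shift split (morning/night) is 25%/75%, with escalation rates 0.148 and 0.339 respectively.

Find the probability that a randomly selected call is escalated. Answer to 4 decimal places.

0.2453

P(E|A) = 0.31·0.341 + 0.69·0.049 = 0.10571 + 0.03381 = 0.13952
P(E|B) = 0.19·0.073 + 0.81·0.053 = 0.01387 + 0.04293 = 0.0568
P(E|C) = 0.25·0.148 + 0.75·0.339 = 0.037 + 0.25425 = 0.29125
Then overall,
P(E) = 0.21·0.13952 + 0.06·0.0568 + 0.73·0.29125
      = 0.0292992 + 0.003408 + 0.2126125 = 0.2453197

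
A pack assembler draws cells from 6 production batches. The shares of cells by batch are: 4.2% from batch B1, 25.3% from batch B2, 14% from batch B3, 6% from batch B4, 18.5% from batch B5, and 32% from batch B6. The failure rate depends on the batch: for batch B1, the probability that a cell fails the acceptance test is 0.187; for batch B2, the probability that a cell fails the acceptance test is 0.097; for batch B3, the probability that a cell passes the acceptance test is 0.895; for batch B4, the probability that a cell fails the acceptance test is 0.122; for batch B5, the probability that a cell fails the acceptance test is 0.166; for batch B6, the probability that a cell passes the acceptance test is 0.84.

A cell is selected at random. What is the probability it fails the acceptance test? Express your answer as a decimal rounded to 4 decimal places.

0.1363

P(F|B3) = 1 − 0.895 = 0.105.
P(F|B6) = 1 − 0.84 = 0.16.
P(F) = P(F|B1)·P(B1) + P(F|B2)·P(B2) + P(F|B3)·P(B3) + P(F|B4)·P(B4) + P(F|B5)·P(B5) + P(F|B6)·P(B6)
      = 0.187·0.042 + 0.097·0.253 + 0.105·0.14 + 0.122·0.06 + 0.166·0.185 + 0.16·0.32
      = 0.007854 + 0.024541 + 0.0147 + 0.00732 + 0.03071 + 0.0512 = 0.136325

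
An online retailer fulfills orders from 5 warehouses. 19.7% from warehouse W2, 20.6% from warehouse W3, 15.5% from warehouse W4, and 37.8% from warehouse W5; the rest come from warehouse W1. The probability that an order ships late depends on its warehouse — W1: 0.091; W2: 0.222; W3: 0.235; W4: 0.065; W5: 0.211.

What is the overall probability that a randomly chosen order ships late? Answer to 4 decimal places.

P(W1) = 1 − (0.197 + 0.206 + 0.155 + 0.378) = 0.064.
Using total probability over the partition,
P(L) = P(L|W1)·P(W1) + P(L|W2)·P(W2) + P(L|W3)·P(W3) + P(L|W4)·P(W4) + P(L|W5)·P(W5)
      = 0.091·0.064 + 0.222·0.197 + 0.235·0.206 + 0.065·0.155 + 0.211·0.378
      = 0.005824 + 0.043734 + 0.04841 + 0.010075 + 0.079758 = 0.187801

P(L) ≈ 0.1878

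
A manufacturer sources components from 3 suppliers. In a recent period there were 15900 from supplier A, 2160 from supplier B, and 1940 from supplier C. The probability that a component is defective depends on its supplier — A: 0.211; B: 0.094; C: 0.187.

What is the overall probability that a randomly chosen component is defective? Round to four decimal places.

0.1960

Total: 15900 + 2160 + 1940 = 20000.
P(A) = 15900/20000 = 0.795. P(B) = 2160/20000 = 0.108. P(C) = 1940/20000 = 0.097.
P(D) = P(D|A)·P(A) + P(D|B)·P(B) + P(D|C)·P(C)
      = 0.211·0.795 + 0.094·0.108 + 0.187·0.097
      = 0.167745 + 0.010152 + 0.018139 = 0.196036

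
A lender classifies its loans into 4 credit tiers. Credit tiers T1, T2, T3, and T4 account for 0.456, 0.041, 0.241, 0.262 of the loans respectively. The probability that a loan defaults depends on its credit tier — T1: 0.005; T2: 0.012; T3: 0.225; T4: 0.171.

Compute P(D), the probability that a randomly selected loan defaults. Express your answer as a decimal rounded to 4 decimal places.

Summing over the partition,
P(D) = P(D|T1)·P(T1) + P(D|T2)·P(T2) + P(D|T3)·P(T3) + P(D|T4)·P(T4)
      = 0.005·0.456 + 0.012·0.041 + 0.225·0.241 + 0.171·0.262
      = 0.00228 + 0.000492 + 0.054225 + 0.044802 = 0.101799

P(D) ≈ 0.1018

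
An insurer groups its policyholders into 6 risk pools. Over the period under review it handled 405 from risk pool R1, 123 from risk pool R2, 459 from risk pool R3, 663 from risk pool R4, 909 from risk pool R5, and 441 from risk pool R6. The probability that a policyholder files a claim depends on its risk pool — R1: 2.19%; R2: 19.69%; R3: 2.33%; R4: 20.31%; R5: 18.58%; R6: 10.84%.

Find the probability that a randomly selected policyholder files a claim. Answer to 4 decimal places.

P(C) ≈ 0.1317

Total: 405 + 123 + 459 + 663 + 909 + 441 = 3000.
P(R1) = 405/3000 = 0.135. P(R2) = 123/3000 = 0.041. P(R3) = 459/3000 = 0.153. P(R4) = 663/3000 = 0.221. P(R5) = 909/3000 = 0.303. P(R6) = 441/3000 = 0.147.
P(C) = P(C|R1)·P(R1) + P(C|R2)·P(R2) + P(C|R3)·P(R3) + P(C|R4)·P(R4) + P(C|R5)·P(R5) + P(C|R6)·P(R6)
      = 0.0219·0.135 + 0.1969·0.041 + 0.0233·0.153 + 0.2031·0.221 + 0.1858·0.303 + 0.1084·0.147
      = 0.0029565 + 0.0080729 + 0.0035649 + 0.0448851 + 0.0562974 + 0.0159348 = 0.1317116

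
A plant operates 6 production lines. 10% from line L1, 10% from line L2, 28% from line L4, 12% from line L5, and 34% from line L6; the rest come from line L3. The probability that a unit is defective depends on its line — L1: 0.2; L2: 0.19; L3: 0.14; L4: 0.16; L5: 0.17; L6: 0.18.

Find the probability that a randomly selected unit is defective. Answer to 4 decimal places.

P(L3) = 1 − (0.1 + 0.1 + 0.28 + 0.12 + 0.34) = 0.06.
P(D) = P(D|L1)·P(L1) + P(D|L2)·P(L2) + P(D|L3)·P(L3) + P(D|L4)·P(L4) + P(D|L5)·P(L5) + P(D|L6)·P(L6)
      = 0.2·0.1 + 0.19·0.1 + 0.14·0.06 + 0.16·0.28 + 0.17·0.12 + 0.18·0.34
      = 0.02 + 0.019 + 0.0084 + 0.0448 + 0.0204 + 0.0612 = 0.1738

P(D) ≈ 0.1738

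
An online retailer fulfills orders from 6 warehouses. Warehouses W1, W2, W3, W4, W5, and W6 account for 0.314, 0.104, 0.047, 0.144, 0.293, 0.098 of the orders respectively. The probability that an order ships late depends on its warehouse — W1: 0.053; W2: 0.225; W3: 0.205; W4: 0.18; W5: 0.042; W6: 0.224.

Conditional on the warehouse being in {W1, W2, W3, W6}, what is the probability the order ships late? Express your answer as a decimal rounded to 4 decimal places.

Let S = {W1, W2, W3, W6}.
P(S) = 0.314 + 0.104 + 0.047 + 0.098 = 0.563.
P(L ∩ S) = 0.053·0.314 + 0.225·0.104 + 0.205·0.047 + 0.224·0.098 = 0.016642 + 0.0234 + 0.009635 + 0.021952 = 0.071629.
P(L | S) = 0.071629 / 0.563 = 0.127227…

P(L|S) ≈ 0.1272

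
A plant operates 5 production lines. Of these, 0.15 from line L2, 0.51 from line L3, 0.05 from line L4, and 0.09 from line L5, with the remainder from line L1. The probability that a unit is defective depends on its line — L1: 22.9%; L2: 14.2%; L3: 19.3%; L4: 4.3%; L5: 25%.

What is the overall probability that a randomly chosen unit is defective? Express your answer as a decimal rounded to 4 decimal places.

P(L1) = 1 − (0.15 + 0.51 + 0.05 + 0.09) = 0.2.
Using total probability over the partition,
P(D) = P(D|L1)·P(L1) + P(D|L2)·P(L2) + P(D|L3)·P(L3) + P(D|L4)·P(L4) + P(D|L5)·P(L5)
      = 0.229·0.2 + 0.142·0.15 + 0.193·0.51 + 0.043·0.05 + 0.25·0.09
      = 0.0458 + 0.0213 + 0.09843 + 0.00215 + 0.0225 = 0.19018

P(D) ≈ 0.1902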